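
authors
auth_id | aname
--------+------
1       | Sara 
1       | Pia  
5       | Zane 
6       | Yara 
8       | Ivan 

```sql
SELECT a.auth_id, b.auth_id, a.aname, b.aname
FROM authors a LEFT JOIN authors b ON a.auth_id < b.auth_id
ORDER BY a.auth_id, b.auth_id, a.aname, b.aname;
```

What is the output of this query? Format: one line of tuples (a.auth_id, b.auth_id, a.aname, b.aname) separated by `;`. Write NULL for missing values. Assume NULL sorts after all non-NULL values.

LEFT JOIN keeps every row from `authors a`; unmatched rows get NULL for `authors b`'s columns.
Matching on a.auth_id < b.auth_id.
- a (auth_id=1) pairs with 3 row(s) of b.
- a (auth_id=1) pairs with 3 row(s) of b.
- a (auth_id=5) pairs with 2 row(s) of b.
- a (auth_id=6) pairs with 1 row(s) of b.
- a (auth_id=8) has no partner → padded with NULL.
After projecting and ordering:
a.auth_id | b.auth_id | a.aname | b.aname
1 | 5 | Pia | Zane
1 | 5 | Sara | Zane
1 | 6 | Pia | Yara
1 | 6 | Sara | Yara
1 | 8 | Pia | Ivan
1 | 8 | Sara | Ivan
5 | 6 | Zane | Yara
5 | 8 | Zane | Ivan
6 | 8 | Yara | Ivan
8 | NULL | Ivan | NULL

(1, 5, Pia, Zane); (1, 5, Sara, Zane); (1, 6, Pia, Yara); (1, 6, Sara, Yara); (1, 8, Pia, Ivan); (1, 8, Sara, Ivan); (5, 6, Zane, Yara); (5, 8, Zane, Ivan); (6, 8, Yara, Ivan); (8, NULL, Ivan, NULL)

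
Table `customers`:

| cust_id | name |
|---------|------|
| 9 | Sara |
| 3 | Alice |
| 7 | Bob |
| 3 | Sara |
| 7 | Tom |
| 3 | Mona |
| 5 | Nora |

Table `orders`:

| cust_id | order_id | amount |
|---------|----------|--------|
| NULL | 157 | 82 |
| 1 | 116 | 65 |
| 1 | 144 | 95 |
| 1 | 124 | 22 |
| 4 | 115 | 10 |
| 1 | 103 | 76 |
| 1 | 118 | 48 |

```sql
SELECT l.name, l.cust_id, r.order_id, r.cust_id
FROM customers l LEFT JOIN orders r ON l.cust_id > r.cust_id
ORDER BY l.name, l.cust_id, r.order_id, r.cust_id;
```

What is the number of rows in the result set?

39

LEFT JOIN keeps every row from `customers`; unmatched rows get NULL for `orders`'s columns.
Matching on l.cust_id > r.cust_id. A NULL in a compared column never satisfies the condition.
Matched pairs: 39; unmatched l rows kept: 0.
Total: 39 rows.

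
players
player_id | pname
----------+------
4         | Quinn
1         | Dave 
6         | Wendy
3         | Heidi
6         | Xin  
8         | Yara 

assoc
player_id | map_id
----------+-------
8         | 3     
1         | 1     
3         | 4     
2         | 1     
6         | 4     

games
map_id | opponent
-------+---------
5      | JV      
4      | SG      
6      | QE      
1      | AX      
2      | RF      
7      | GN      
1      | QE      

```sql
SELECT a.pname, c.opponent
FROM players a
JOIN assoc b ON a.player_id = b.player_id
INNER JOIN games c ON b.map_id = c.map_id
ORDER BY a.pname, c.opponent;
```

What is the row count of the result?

5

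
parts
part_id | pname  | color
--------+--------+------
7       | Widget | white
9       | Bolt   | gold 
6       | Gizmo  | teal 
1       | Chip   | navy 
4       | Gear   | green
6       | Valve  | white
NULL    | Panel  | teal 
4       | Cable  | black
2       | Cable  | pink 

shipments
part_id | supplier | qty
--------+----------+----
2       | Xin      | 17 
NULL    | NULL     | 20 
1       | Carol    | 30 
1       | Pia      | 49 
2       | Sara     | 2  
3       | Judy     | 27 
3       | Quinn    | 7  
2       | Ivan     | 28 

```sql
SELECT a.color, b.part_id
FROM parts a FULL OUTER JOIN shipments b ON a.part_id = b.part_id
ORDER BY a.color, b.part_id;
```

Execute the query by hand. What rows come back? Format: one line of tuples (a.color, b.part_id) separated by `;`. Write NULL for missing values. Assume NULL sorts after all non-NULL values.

(black, NULL); (gold, NULL); (green, NULL); (navy, 1); (navy, 1); (pink, 2); (pink, 2); (pink, 2); (teal, NULL); (teal, NULL); (white, NULL); (white, NULL); (NULL, 3); (NULL, 3); (NULL, NULL)

FULL OUTER JOIN keeps every row from both sides; unmatched rows get NULL for the other side's columns.
Matching on a.part_id = b.part_id. A NULL in a compared column never satisfies the condition.
Matched pairs: 5; unmatched a rows kept: 7; unmatched b rows kept: 3.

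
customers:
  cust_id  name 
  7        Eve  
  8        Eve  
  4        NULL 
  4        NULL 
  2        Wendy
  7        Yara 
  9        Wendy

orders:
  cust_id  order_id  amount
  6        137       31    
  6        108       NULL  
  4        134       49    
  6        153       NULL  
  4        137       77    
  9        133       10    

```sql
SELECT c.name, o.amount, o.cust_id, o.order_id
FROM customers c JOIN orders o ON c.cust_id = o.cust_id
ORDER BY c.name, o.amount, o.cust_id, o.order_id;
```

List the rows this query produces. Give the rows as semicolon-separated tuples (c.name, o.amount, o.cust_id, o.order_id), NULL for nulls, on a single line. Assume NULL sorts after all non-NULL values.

INNER JOIN keeps only pairs where the ON condition holds.
Matching on c.cust_id = o.cust_id.
- c[0] cust_id=7 → no match; dropped.
- c[1] cust_id=8 → no match; dropped.
- c[2] cust_id=4 → 2 match(es) in o → 2 row(s).
- c[3] cust_id=4 → 2 match(es) in o → 2 row(s).
- c[4] cust_id=2 → no match; dropped.
- c[5] cust_id=7 → no match; dropped.
- c[6] cust_id=9 → 1 match(es) in o → 1 row(s).
After projecting and ordering:
c.name | o.amount | o.cust_id | o.order_id
Wendy | 10 | 9 | 133
NULL | 49 | 4 | 134
NULL | 49 | 4 | 134
NULL | 77 | 4 | 137
NULL | 77 | 4 | 137

(Wendy, 10, 9, 133); (NULL, 49, 4, 134); (NULL, 49, 4, 134); (NULL, 77, 4, 137); (NULL, 77, 4, 137)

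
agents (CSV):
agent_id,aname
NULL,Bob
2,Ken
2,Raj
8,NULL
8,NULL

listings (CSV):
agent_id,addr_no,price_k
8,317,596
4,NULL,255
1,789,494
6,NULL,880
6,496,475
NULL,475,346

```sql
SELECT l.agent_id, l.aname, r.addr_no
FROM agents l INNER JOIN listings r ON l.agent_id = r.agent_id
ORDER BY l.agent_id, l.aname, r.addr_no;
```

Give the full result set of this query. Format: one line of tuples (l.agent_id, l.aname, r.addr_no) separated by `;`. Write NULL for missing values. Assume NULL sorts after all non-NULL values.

(8, NULL, 317); (8, NULL, 317)

INNER JOIN keeps only pairs where the ON condition holds.
Matching on l.agent_id = r.agent_id. A NULL in a compared column never satisfies the condition.
Matched pairs: 2.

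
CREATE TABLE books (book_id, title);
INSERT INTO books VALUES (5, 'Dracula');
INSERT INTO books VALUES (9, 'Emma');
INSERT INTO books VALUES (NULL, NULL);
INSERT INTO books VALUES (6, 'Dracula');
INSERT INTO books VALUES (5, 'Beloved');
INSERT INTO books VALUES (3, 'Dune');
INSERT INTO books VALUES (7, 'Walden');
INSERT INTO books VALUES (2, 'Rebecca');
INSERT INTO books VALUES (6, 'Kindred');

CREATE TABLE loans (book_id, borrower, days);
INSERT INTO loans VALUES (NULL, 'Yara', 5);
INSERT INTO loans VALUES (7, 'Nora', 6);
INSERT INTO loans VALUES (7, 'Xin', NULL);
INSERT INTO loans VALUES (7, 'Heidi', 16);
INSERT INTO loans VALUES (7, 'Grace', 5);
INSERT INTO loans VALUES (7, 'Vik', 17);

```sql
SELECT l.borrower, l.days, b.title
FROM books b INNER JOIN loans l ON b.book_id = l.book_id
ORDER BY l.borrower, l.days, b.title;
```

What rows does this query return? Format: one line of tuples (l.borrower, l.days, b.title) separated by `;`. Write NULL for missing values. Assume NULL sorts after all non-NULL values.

(Grace, 5, Walden); (Heidi, 16, Walden); (Nora, 6, Walden); (Vik, 17, Walden); (Xin, NULL, Walden)

INNER JOIN keeps only pairs where the ON condition holds.
Matching on b.book_id = l.book_id. A NULL in a compared column never satisfies the condition.
- b[0] book_id=5 → no match; dropped.
- b[1] book_id=9 → no match; dropped.
- b[2] book_id=NULL → no match; dropped.
- b[3] book_id=6 → no match; dropped.
- b[4] book_id=5 → no match; dropped.
- b[5] book_id=3 → no match; dropped.
- b[6] book_id=7 → 5 match(es) in l → 5 row(s).
- b[7] book_id=2 → no match; dropped.
- b[8] book_id=6 → no match; dropped.
After projecting and ordering:
l.borrower | l.days | b.title
Grace | 5 | Walden
Heidi | 16 | Walden
Nora | 6 | Walden
Vik | 17 | Walden
Xin | NULL | Walden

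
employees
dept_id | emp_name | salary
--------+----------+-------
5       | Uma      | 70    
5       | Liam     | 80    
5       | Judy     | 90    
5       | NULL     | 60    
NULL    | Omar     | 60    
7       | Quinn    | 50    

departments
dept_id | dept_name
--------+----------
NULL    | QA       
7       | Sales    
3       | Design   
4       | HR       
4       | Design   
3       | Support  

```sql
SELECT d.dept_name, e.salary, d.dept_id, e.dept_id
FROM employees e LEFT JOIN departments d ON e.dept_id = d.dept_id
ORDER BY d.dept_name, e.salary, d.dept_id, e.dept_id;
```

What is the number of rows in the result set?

6

LEFT JOIN keeps every row from `employees`; unmatched rows get NULL for `departments`'s columns.
Matching on e.dept_id = d.dept_id. A NULL in a compared column never satisfies the condition.
- e[0] dept_id=5 → no match; kept with NULLs on the d side.
- e[1] dept_id=5 → no match; kept with NULLs on the d side.
- e[2] dept_id=5 → no match; kept with NULLs on the d side.
- e[3] dept_id=5 → no match; kept with NULLs on the d side.
- e[4] dept_id=NULL → no match; kept with NULLs on the d side.
- e[5] dept_id=7 → 1 match(es) in d → 1 row(s).
Total: 1 matched + 5 padded = 6 rows.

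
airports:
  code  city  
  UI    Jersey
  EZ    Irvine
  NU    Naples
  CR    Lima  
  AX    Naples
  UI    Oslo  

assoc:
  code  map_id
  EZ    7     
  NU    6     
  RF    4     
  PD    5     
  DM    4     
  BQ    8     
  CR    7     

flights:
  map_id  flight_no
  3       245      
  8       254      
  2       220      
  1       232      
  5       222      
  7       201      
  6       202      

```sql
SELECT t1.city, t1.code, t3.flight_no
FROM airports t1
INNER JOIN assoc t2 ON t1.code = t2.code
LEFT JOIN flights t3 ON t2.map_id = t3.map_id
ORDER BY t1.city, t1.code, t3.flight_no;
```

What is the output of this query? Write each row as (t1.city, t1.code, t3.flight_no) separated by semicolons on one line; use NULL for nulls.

Step 1 — t1 INNER JOIN t2 on code → 3 row(s).
Then LEFT JOIN `flights t3` on map_id: each of those 3 rows is kept; rows whose t2.map_id has no match in t3 get NULL for t3's columns.

(Irvine, EZ, 201); (Lima, CR, 201); (Naples, NU, 202)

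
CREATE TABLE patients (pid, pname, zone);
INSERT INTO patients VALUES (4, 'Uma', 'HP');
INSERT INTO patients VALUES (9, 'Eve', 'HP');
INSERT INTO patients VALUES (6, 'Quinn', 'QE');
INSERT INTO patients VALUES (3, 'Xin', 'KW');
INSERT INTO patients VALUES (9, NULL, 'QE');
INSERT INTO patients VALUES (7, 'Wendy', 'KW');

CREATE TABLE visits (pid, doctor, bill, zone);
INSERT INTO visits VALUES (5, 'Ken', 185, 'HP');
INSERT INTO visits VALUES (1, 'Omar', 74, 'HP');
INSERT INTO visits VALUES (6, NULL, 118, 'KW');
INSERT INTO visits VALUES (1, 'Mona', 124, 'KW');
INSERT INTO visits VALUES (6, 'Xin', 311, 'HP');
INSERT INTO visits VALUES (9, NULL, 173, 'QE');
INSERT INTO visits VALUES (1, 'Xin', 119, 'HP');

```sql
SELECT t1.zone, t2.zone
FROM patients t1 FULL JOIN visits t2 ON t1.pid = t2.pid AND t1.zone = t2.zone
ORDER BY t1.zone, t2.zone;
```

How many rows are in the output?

12

FULL OUTER JOIN keeps every row from both sides; unmatched rows get NULL for the other side's columns.
Matching on t1.pid = t2.pid AND t1.zone = t2.zone.
- pid=4, zone=HP: no t2 row matches, row kept with t2 columns NULL.
- pid=9, zone=HP: no t2 row matches, row kept with t2 columns NULL.
- pid=6, zone=QE: no t2 row matches, row kept with t2 columns NULL.
- pid=3, zone=KW: no t2 row matches, row kept with t2 columns NULL.
- pid=9, zone=QE: 1 matching t2 row(s), so 1 row(s) emitted.
- pid=7, zone=KW: no t2 row matches, row kept with t2 columns NULL.
- 6 t2 row(s) had no t1 match → kept, t1 columns NULL.
Total: 1 matched + 11 padded = 12 rows.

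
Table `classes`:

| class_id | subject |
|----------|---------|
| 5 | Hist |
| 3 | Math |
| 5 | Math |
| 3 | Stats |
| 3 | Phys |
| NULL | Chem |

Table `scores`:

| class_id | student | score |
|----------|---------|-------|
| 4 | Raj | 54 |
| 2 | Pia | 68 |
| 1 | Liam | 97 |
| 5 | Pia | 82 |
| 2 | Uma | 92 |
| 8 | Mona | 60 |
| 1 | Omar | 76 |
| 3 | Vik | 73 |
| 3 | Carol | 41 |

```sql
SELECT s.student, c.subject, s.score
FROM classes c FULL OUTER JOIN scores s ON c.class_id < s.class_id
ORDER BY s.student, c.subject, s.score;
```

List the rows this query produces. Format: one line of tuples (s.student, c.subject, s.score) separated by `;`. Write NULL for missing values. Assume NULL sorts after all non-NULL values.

(Carol, NULL, 41); (Liam, NULL, 97); (Mona, Hist, 60); (Mona, Math, 60); (Mona, Math, 60); (Mona, Phys, 60); (Mona, Stats, 60); (Omar, NULL, 76); (Pia, Math, 82); (Pia, Phys, 82); (Pia, Stats, 82); (Pia, NULL, 68); (Raj, Math, 54); (Raj, Phys, 54); (Raj, Stats, 54); (Uma, NULL, 92); (Vik, NULL, 73); (NULL, Chem, NULL)

FULL OUTER JOIN keeps every row from both sides; unmatched rows get NULL for the other side's columns.
Matching on c.class_id < s.class_id. A NULL in a compared column never satisfies the condition.
- c (class_id=5) pairs with 1 row(s) of s.
- c (class_id=3) pairs with 3 row(s) of s.
- c (class_id=5) pairs with 1 row(s) of s.
- c (class_id=3) pairs with 3 row(s) of s.
- c (class_id=3) pairs with 3 row(s) of s.
- c (class_id=NULL) has no partner → padded with NULL.
- 6 s row(s) had no c match → kept, c columns NULL.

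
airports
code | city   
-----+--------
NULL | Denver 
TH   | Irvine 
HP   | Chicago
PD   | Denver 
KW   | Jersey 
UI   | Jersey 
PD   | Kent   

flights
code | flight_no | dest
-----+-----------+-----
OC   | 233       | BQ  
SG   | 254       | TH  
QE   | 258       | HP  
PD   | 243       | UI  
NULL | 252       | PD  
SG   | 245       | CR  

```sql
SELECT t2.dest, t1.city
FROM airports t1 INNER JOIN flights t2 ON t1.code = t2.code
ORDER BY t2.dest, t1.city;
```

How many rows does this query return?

2

INNER JOIN keeps only pairs where the ON condition holds.
Matching on t1.code = t2.code. A NULL in a compared column never satisfies the condition.
Matched pairs: 2.
Total: 2 rows.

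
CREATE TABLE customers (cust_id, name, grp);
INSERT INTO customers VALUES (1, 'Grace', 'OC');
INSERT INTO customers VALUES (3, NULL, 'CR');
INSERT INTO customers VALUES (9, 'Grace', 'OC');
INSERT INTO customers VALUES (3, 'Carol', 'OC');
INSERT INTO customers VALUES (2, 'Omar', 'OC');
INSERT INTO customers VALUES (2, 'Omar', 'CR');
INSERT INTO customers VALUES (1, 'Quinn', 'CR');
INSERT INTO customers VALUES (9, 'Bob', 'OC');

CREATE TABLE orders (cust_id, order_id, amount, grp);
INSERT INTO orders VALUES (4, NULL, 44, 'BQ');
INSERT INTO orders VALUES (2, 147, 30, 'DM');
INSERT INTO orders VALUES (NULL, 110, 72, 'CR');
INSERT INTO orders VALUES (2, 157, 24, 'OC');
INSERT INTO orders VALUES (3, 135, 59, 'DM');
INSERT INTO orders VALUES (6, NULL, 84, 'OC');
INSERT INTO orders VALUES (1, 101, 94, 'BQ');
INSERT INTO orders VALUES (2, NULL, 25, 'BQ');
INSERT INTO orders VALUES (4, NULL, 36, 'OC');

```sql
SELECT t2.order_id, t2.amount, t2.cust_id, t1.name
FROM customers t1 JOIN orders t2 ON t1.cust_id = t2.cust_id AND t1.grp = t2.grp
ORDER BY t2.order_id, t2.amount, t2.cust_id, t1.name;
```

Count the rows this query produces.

INNER JOIN keeps only pairs where the ON condition holds.
Matching on t1.cust_id = t2.cust_id AND t1.grp = t2.grp. A NULL in a compared column never satisfies the condition.
- t1[0] cust_id=1, grp=OC → no match; dropped.
- t1[1] cust_id=3, grp=CR → no match; dropped.
- t1[2] cust_id=9, grp=OC → no match; dropped.
- t1[3] cust_id=3, grp=OC → no match; dropped.
- t1[4] cust_id=2, grp=OC → 1 match(es) in t2 → 1 row(s).
- t1[5] cust_id=2, grp=CR → no match; dropped.
- t1[6] cust_id=1, grp=CR → no match; dropped.
- t1[7] cust_id=9, grp=OC → no match; dropped.
Total: 1 rows.

1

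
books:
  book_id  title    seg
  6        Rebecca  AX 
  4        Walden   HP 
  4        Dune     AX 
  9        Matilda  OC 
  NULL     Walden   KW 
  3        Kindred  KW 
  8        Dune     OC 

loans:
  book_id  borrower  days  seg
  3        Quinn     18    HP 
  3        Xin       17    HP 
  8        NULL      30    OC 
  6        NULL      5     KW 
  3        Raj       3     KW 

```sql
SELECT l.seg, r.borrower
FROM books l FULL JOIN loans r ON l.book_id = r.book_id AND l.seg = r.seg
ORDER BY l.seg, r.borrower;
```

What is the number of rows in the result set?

10

FULL OUTER JOIN keeps every row from both sides; unmatched rows get NULL for the other side's columns.
Matching on l.book_id = r.book_id AND l.seg = r.seg. A NULL in a compared column never satisfies the condition.
Matched pairs: 2; unmatched l rows kept: 5; unmatched r rows kept: 3.
Total: 2 matched + 8 padded = 10 rows.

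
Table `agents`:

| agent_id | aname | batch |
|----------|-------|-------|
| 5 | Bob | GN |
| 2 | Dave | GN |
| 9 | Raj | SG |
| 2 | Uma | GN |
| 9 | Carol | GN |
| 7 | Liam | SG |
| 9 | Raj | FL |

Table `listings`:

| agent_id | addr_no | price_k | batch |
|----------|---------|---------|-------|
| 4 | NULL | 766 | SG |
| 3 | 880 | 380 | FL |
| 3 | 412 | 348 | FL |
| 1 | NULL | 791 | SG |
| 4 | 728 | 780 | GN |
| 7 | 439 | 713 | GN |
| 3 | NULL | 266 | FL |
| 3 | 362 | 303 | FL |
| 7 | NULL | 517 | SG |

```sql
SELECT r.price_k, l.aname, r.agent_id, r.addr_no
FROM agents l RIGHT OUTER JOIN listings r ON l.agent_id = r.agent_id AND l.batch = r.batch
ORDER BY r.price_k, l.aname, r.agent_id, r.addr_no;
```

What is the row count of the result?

RIGHT JOIN keeps every row from `listings`; unmatched rows get NULL for `agents`'s columns.
Matching on l.agent_id = r.agent_id AND l.batch = r.batch.
- l row (agent_id=5, batch=GN): no match.
- l row (agent_id=2, batch=GN): no match.
- l row (agent_id=9, batch=SG): no match.
- l row (agent_id=2, batch=GN): no match.
- l row (agent_id=9, batch=GN): no match.
- l row (agent_id=7, batch=SG): matches 1 r row(s) → 1 output row(s).
- l row (agent_id=9, batch=FL): no match.
- 8 row(s) from r found no l partner → padded with NULL.
Total: 1 matched + 8 padded = 9 rows.

9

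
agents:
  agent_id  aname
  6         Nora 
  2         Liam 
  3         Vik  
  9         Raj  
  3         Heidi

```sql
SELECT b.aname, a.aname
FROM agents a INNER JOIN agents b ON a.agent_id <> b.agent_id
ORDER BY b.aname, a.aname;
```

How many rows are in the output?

18

INNER JOIN keeps only pairs where the ON condition holds.
Matching on a.agent_id <> b.agent_id.
Matched pairs: 18.
Total: 18 rows.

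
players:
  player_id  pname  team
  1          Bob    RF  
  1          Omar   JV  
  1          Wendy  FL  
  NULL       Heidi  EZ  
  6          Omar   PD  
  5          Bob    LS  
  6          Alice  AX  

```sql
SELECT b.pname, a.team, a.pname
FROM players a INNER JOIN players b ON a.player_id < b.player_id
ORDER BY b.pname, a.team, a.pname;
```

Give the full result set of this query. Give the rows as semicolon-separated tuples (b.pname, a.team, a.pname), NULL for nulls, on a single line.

INNER JOIN keeps only pairs where the ON condition holds.
Matching on a.player_id < b.player_id. A NULL in a compared column never satisfies the condition.
Matched pairs: 11.

(Alice, FL, Wendy); (Alice, JV, Omar); (Alice, LS, Bob); (Alice, RF, Bob); (Bob, FL, Wendy); (Bob, JV, Omar); (Bob, RF, Bob); (Omar, FL, Wendy); (Omar, JV, Omar); (Omar, LS, Bob); (Omar, RF, Bob)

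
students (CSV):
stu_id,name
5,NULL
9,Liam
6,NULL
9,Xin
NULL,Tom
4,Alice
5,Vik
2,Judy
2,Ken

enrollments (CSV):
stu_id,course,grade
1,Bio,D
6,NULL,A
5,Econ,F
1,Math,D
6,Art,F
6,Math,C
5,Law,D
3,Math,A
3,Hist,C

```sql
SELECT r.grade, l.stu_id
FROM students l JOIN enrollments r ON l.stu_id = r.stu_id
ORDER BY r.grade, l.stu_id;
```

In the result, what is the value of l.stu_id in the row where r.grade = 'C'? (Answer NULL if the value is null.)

INNER JOIN keeps only pairs where the ON condition holds.
Matching on l.stu_id = r.stu_id. A NULL in a compared column never satisfies the condition.
- l (stu_id=5) pairs with 2 row(s) of r.
- l (stu_id=9) has no partner → excluded.
- l (stu_id=6) pairs with 3 row(s) of r.
- l (stu_id=9) has no partner → excluded.
- l (stu_id=NULL) has no partner → excluded.
- l (stu_id=4) has no partner → excluded.
- l (stu_id=5) pairs with 2 row(s) of r.
- l (stu_id=2) has no partner → excluded.
- l (stu_id=2) has no partner → excluded.

6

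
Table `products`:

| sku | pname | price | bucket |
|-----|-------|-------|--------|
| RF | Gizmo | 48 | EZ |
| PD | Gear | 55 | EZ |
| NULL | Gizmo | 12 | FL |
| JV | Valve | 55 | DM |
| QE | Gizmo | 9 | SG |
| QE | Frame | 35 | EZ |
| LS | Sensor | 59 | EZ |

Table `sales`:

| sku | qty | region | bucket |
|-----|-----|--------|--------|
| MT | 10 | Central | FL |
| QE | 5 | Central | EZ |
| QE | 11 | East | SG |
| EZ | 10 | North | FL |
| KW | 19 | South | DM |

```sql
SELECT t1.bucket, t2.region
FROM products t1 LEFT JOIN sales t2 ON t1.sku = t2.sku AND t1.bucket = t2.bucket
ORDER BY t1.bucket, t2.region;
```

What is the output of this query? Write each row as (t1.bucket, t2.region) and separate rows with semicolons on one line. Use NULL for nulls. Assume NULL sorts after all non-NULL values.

(DM, NULL); (EZ, Central); (EZ, NULL); (EZ, NULL); (EZ, NULL); (FL, NULL); (SG, East)

LEFT JOIN keeps every row from `products`; unmatched rows get NULL for `sales`'s columns.
Matching on t1.sku = t2.sku AND t1.bucket = t2.bucket. A NULL in a compared column never satisfies the condition.
Matched pairs: 2; unmatched t1 rows kept: 5.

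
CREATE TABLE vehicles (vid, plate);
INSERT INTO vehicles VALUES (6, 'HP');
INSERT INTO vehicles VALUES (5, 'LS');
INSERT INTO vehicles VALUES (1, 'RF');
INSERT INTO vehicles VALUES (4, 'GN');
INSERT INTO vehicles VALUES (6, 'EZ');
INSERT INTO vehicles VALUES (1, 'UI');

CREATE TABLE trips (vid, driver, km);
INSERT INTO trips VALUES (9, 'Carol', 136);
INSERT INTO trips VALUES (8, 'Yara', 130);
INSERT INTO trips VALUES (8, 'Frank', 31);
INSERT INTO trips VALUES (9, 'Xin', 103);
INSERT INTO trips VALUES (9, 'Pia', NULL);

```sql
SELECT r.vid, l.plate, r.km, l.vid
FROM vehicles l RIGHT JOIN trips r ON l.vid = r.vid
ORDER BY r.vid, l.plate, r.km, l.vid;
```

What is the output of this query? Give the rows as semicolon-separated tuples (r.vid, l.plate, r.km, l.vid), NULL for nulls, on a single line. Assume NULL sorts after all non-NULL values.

(8, NULL, 31, NULL); (8, NULL, 130, NULL); (9, NULL, 103, NULL); (9, NULL, 136, NULL); (9, NULL, NULL, NULL)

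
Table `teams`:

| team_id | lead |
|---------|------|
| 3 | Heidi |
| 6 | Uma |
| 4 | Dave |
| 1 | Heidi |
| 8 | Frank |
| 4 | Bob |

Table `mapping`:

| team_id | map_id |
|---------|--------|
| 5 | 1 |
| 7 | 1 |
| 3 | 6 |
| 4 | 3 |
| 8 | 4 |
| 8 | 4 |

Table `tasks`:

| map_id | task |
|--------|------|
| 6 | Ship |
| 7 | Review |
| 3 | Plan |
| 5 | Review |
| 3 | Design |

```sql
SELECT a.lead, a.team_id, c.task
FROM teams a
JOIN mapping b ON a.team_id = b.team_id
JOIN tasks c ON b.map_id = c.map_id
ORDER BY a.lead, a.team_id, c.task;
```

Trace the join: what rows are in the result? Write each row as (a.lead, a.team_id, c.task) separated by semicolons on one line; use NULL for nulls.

Step 1 — a INNER JOIN b on team_id → 5 row(s).
Then INNER JOIN `tasks c` on map_id: keep only rows whose b.map_id appears in c.

(Bob, 4, Design); (Bob, 4, Plan); (Dave, 4, Design); (Dave, 4, Plan); (Heidi, 3, Ship)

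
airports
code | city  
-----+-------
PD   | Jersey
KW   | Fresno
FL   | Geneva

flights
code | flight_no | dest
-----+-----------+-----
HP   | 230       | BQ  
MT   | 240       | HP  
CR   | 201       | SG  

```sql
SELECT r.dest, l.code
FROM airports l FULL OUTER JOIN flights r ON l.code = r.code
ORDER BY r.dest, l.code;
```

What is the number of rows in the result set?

6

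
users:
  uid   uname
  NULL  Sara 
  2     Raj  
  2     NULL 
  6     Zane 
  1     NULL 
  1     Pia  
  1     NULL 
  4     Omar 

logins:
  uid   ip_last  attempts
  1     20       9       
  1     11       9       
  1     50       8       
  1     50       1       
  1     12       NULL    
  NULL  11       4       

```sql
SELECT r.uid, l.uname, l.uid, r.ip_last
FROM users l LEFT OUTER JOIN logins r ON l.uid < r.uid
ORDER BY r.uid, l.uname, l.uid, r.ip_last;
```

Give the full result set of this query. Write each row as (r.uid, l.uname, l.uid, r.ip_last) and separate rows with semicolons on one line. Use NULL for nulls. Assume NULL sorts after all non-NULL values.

(NULL, Omar, 4, NULL); (NULL, Pia, 1, NULL); (NULL, Raj, 2, NULL); (NULL, Sara, NULL, NULL); (NULL, Zane, 6, NULL); (NULL, NULL, 1, NULL); (NULL, NULL, 1, NULL); (NULL, NULL, 2, NULL)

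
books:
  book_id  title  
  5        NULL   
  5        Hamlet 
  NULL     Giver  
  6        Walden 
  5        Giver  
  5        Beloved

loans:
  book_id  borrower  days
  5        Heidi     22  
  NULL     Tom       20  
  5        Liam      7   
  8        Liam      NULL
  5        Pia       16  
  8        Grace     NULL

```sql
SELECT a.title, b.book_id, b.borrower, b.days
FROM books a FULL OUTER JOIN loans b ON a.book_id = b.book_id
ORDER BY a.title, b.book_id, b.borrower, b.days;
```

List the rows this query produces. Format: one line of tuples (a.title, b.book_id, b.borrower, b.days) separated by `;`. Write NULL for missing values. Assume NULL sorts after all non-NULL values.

FULL OUTER JOIN keeps every row from both sides; unmatched rows get NULL for the other side's columns.
Matching on a.book_id = b.book_id. A NULL in a compared column never satisfies the condition.
- book_id=5: 3 matching b row(s), so 3 row(s) emitted.
- book_id=5: 3 matching b row(s), so 3 row(s) emitted.
- book_id=NULL: no b row matches, row kept with b columns NULL.
- book_id=6: no b row matches, row kept with b columns NULL.
- book_id=5: 3 matching b row(s), so 3 row(s) emitted.
- book_id=5: 3 matching b row(s), so 3 row(s) emitted.
- plus 3 unmatched b row(s), each kept with NULL a columns.

(Beloved, 5, Heidi, 22); (Beloved, 5, Liam, 7); (Beloved, 5, Pia, 16); (Giver, 5, Heidi, 22); (Giver, 5, Liam, 7); (Giver, 5, Pia, 16); (Giver, NULL, NULL, NULL); (Hamlet, 5, Heidi, 22); (Hamlet, 5, Liam, 7); (Hamlet, 5, Pia, 16); (Walden, NULL, NULL, NULL); (NULL, 5, Heidi, 22); (NULL, 5, Liam, 7); (NULL, 5, Pia, 16); (NULL, 8, Grace, NULL); (NULL, 8, Liam, NULL); (NULL, NULL, Tom, 20)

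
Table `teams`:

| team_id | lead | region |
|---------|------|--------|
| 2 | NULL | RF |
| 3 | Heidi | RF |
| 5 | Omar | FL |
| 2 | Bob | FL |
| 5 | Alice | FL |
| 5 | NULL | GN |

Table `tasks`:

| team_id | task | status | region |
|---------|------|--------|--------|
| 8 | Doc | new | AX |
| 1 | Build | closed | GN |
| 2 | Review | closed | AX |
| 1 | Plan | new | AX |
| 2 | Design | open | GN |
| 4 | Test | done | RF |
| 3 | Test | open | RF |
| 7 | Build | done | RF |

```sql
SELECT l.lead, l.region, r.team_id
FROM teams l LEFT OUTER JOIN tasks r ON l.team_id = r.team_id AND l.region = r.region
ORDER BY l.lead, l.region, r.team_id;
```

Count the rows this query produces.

6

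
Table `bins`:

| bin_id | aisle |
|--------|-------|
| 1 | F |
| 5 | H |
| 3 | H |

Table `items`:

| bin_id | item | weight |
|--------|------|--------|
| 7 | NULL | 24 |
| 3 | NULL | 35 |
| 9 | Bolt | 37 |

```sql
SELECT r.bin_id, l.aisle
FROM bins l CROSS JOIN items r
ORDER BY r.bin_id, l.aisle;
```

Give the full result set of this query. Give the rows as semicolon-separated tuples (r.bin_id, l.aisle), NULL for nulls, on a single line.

CROSS JOIN pairs every row of `bins` with every row of `items`: 3 × 3 = 9 rows.

(3, F); (3, H); (3, H); (7, F); (7, H); (7, H); (9, F); (9, H); (9, H)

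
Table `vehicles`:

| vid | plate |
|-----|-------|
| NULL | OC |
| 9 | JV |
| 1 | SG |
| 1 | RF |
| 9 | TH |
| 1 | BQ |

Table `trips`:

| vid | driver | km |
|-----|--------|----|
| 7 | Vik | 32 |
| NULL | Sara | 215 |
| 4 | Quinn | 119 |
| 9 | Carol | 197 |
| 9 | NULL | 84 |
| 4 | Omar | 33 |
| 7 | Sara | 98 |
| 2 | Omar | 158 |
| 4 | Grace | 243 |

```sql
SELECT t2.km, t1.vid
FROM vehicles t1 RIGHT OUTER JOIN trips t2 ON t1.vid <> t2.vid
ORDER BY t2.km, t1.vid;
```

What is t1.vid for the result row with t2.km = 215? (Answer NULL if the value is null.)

NULL

RIGHT JOIN keeps every row from `trips`; unmatched rows get NULL for `vehicles`'s columns.
Matching on t1.vid <> t2.vid. A NULL in a compared column never satisfies the condition.
- t1 row (vid=NULL): no match.
- t1 row (vid=9): matches 6 t2 row(s) → 6 output row(s).
- t1 row (vid=1): matches 8 t2 row(s) → 8 output row(s).
- t1 row (vid=1): matches 8 t2 row(s) → 8 output row(s).
- t1 row (vid=9): matches 6 t2 row(s) → 6 output row(s).
- t1 row (vid=1): matches 8 t2 row(s) → 8 output row(s).
- plus 1 unmatched t2 row(s), each kept with NULL t1 columns.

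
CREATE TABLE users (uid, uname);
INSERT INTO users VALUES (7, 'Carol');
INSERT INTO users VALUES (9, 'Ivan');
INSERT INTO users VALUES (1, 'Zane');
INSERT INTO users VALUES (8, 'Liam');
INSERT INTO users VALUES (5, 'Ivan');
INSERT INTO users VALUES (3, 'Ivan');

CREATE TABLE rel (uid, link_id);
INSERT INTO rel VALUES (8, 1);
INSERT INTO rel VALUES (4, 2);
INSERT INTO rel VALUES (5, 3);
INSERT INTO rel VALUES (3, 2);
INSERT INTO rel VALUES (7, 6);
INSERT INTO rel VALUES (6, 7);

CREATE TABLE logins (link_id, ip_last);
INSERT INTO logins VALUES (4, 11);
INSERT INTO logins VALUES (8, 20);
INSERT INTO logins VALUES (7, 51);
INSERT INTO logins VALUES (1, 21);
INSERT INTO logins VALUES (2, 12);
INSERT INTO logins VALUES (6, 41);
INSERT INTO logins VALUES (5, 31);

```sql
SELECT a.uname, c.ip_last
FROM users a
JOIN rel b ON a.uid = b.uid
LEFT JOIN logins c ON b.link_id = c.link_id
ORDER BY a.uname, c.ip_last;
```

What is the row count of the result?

Joins associate left-to-right: users INNER JOIN rel on uid gives 4 intermediate row(s).
Then LEFT JOIN `logins c` on link_id: each of those 4 rows is kept; rows whose b.link_id has no match in c get NULL for c's columns.
Result: 4 row(s).

4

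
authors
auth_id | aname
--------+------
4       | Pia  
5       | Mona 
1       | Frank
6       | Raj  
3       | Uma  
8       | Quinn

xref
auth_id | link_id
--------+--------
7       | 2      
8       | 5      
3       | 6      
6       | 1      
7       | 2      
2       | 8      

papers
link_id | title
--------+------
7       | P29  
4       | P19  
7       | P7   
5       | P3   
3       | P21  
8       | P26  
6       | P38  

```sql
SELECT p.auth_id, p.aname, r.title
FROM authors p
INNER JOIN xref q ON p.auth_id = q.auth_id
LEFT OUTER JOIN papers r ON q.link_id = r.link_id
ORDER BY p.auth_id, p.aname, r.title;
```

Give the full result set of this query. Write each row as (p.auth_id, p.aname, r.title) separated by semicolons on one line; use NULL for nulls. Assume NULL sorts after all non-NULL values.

(3, Uma, P38); (6, Raj, NULL); (8, Quinn, P3)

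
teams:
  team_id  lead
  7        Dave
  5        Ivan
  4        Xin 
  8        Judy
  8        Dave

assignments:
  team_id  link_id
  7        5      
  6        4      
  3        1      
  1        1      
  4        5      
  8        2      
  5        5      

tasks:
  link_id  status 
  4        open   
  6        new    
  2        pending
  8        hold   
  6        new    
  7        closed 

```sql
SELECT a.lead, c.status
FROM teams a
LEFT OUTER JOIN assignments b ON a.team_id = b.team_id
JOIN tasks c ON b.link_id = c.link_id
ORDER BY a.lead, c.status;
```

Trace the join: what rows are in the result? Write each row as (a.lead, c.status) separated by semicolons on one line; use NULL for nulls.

Evaluate left to right. First `teams a LEFT JOIN assignments b` on team_id: 5 row(s).
Then INNER JOIN `tasks c` on link_id: keep only rows whose b.link_id appears in c.

(Dave, pending); (Judy, pending)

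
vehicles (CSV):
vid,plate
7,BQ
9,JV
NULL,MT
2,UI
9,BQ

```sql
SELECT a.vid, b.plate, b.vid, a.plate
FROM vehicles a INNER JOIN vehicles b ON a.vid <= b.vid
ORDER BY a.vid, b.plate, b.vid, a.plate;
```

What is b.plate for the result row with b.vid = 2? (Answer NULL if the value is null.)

UI

INNER JOIN keeps only pairs where the ON condition holds.
Matching on a.vid <= b.vid. A NULL in a compared column never satisfies the condition.
- a row (vid=7): matches 3 b row(s) → 3 output row(s).
- a row (vid=9): matches 2 b row(s) → 2 output row(s).
- a row (vid=NULL): no match → dropped.
- a row (vid=2): matches 4 b row(s) → 4 output row(s).
- a row (vid=9): matches 2 b row(s) → 2 output row(s).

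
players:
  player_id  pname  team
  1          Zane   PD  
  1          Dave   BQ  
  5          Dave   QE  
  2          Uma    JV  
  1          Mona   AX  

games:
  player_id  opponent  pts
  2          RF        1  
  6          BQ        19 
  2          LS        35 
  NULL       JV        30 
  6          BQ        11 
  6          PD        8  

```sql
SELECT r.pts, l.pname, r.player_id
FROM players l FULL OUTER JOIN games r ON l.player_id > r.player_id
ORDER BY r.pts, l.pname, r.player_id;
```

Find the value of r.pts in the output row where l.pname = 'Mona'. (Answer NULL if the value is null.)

NULL

FULL OUTER JOIN keeps every row from both sides; unmatched rows get NULL for the other side's columns.
Matching on l.player_id > r.player_id. A NULL in a compared column never satisfies the condition.
Matched pairs: 2; unmatched l rows kept: 4; unmatched r rows kept: 4.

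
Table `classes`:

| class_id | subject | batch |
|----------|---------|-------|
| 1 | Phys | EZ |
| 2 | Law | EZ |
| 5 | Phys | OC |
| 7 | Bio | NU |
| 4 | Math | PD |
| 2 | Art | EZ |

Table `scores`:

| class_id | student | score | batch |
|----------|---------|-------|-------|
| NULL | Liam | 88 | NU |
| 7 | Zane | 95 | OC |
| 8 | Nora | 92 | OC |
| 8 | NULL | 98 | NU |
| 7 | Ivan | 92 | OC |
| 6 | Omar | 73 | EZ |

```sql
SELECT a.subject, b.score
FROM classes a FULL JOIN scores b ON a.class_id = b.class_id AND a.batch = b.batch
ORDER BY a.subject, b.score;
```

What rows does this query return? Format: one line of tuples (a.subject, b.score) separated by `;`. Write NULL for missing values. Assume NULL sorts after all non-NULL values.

FULL OUTER JOIN keeps every row from both sides; unmatched rows get NULL for the other side's columns.
Matching on a.class_id = b.class_id AND a.batch = b.batch. A NULL in a compared column never satisfies the condition.
- a (class_id=1, batch=EZ) has no partner → padded with NULL.
- a (class_id=2, batch=EZ) has no partner → padded with NULL.
- a (class_id=5, batch=OC) has no partner → padded with NULL.
- a (class_id=7, batch=NU) has no partner → padded with NULL.
- a (class_id=4, batch=PD) has no partner → padded with NULL.
- a (class_id=2, batch=EZ) has no partner → padded with NULL.
- 6 b row(s) had no a match → kept, a columns NULL.

(Art, NULL); (Bio, NULL); (Law, NULL); (Math, NULL); (Phys, NULL); (Phys, NULL); (NULL, 73); (NULL, 88); (NULL, 92); (NULL, 92); (NULL, 95); (NULL, 98)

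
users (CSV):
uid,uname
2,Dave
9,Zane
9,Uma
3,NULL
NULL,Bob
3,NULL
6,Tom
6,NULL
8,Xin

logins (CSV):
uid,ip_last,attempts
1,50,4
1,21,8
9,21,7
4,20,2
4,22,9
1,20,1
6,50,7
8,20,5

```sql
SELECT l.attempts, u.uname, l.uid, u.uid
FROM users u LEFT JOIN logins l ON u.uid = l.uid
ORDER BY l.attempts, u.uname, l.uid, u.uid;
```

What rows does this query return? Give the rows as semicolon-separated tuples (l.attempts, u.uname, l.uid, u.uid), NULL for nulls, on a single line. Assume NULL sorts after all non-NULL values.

(5, Xin, 8, 8); (7, Tom, 6, 6); (7, Uma, 9, 9); (7, Zane, 9, 9); (7, NULL, 6, 6); (NULL, Bob, NULL, NULL); (NULL, Dave, NULL, 2); (NULL, NULL, NULL, 3); (NULL, NULL, NULL, 3)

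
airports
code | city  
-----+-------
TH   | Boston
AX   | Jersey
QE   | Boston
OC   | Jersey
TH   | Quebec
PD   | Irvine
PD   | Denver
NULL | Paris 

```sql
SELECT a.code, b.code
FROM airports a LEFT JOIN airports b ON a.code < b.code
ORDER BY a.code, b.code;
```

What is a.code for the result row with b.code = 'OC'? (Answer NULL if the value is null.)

AX

LEFT JOIN keeps every row from `airports a`; unmatched rows get NULL for `airports b`'s columns.
Matching on a.code < b.code. A NULL in a compared column never satisfies the condition.
- code=TH: no b row matches, row kept with b columns NULL.
- code=AX: 6 matching b row(s), so 6 row(s) emitted.
- code=QE: 2 matching b row(s), so 2 row(s) emitted.
- code=OC: 5 matching b row(s), so 5 row(s) emitted.
- code=TH: no b row matches, row kept with b columns NULL.
- code=PD: 3 matching b row(s), so 3 row(s) emitted.
- code=PD: 3 matching b row(s), so 3 row(s) emitted.
- code=NULL: no b row matches, row kept with b columns NULL.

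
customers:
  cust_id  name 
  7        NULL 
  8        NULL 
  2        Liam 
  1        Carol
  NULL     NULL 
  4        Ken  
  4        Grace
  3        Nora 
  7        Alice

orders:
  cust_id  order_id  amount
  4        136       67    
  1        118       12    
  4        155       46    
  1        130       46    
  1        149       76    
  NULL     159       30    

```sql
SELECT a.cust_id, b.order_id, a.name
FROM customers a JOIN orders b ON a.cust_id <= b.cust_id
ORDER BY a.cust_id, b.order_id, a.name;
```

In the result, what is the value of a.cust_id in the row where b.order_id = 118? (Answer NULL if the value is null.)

1

INNER JOIN keeps only pairs where the ON condition holds.
Matching on a.cust_id <= b.cust_id. A NULL in a compared column never satisfies the condition.
Matched pairs: 13.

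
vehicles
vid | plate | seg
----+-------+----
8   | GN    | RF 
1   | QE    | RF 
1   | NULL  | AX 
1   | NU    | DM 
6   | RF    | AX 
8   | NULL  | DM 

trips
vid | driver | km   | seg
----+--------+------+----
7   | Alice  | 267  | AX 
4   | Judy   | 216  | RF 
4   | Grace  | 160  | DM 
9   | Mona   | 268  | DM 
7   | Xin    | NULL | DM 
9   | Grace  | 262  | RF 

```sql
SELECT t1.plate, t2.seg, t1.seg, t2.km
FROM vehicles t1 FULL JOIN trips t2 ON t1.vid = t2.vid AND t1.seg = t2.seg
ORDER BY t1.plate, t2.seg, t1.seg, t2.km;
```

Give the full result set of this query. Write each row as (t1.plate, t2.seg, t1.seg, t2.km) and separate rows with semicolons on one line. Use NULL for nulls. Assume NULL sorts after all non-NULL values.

(GN, NULL, RF, NULL); (NU, NULL, DM, NULL); (QE, NULL, RF, NULL); (RF, NULL, AX, NULL); (NULL, AX, NULL, 267); (NULL, DM, NULL, 160); (NULL, DM, NULL, 268); (NULL, DM, NULL, NULL); (NULL, RF, NULL, 216); (NULL, RF, NULL, 262); (NULL, NULL, AX, NULL); (NULL, NULL, DM, NULL)

FULL OUTER JOIN keeps every row from both sides; unmatched rows get NULL for the other side's columns.
Matching on t1.vid = t2.vid AND t1.seg = t2.seg.
- t1[0] vid=8, seg=RF → no match; kept with NULLs on the t2 side.
- t1[1] vid=1, seg=RF → no match; kept with NULLs on the t2 side.
- t1[2] vid=1, seg=AX → no match; kept with NULLs on the t2 side.
- t1[3] vid=1, seg=DM → no match; kept with NULLs on the t2 side.
- t1[4] vid=6, seg=AX → no match; kept with NULLs on the t2 side.
- t1[5] vid=8, seg=DM → no match; kept with NULLs on the t2 side.
- 6 t2 row(s) had no t1 match → kept, t1 columns NULL.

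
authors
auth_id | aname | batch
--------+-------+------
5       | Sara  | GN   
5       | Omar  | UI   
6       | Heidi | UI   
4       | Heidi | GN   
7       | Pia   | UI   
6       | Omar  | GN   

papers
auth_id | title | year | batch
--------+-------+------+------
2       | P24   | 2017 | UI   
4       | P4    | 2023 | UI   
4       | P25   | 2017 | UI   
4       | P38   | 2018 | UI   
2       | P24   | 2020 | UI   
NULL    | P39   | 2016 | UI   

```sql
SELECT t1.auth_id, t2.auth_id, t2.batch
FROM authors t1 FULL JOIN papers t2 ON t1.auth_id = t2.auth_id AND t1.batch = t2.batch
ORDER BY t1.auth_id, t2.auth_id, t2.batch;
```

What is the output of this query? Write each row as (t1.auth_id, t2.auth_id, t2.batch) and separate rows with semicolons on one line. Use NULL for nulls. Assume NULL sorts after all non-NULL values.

FULL OUTER JOIN keeps every row from both sides; unmatched rows get NULL for the other side's columns.
Matching on t1.auth_id = t2.auth_id AND t1.batch = t2.batch. A NULL in a compared column never satisfies the condition.
- auth_id=5, batch=GN: no t2 row matches, row kept with t2 columns NULL.
- auth_id=5, batch=UI: no t2 row matches, row kept with t2 columns NULL.
- auth_id=6, batch=UI: no t2 row matches, row kept with t2 columns NULL.
- auth_id=4, batch=GN: no t2 row matches, row kept with t2 columns NULL.
- auth_id=7, batch=UI: no t2 row matches, row kept with t2 columns NULL.
- auth_id=6, batch=GN: no t2 row matches, row kept with t2 columns NULL.
- 6 row(s) from t2 found no t1 partner → padded with NULL.

(4, NULL, NULL); (5, NULL, NULL); (5, NULL, NULL); (6, NULL, NULL); (6, NULL, NULL); (7, NULL, NULL); (NULL, 2, UI); (NULL, 2, UI); (NULL, 4, UI); (NULL, 4, UI); (NULL, 4, UI); (NULL, NULL, UI)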